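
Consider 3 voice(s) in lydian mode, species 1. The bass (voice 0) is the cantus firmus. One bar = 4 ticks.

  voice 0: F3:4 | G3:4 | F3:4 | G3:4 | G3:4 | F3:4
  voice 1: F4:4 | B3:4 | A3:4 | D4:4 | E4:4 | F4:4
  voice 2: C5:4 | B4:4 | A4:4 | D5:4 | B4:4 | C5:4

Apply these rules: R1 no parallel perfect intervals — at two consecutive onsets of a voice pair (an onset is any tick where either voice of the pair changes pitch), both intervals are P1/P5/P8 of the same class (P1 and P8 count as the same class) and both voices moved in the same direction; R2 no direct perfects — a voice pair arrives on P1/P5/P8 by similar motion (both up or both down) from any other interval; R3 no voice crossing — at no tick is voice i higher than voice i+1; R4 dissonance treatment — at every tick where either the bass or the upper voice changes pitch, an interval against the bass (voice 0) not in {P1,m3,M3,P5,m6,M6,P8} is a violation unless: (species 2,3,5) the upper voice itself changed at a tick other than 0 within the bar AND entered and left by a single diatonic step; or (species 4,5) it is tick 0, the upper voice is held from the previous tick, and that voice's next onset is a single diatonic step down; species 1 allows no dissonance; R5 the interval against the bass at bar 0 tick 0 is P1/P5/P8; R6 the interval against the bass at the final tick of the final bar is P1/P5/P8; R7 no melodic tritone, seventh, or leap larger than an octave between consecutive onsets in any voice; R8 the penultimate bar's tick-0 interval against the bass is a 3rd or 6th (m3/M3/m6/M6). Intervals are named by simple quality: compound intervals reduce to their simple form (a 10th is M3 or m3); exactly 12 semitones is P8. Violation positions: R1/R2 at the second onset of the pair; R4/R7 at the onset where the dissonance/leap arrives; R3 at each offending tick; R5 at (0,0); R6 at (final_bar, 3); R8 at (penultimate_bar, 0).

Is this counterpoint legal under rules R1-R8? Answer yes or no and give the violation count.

No (7 violations)

bar 0: v0=F3 v1=F4 v2=C5 (P5)
bar 1: v0=G3 v1=B3 v2=B4 (M3)
bar 2: v0=F3 v1=A3 v2=A4 (M3)
bar 3: v0=G3 v1=D4 v2=D5 (P5)
bar 4: v0=G3 v1=E4 v2=B4 (M3)
bar 5: v0=F3 v1=F4 v2=C5 (P5)
  R2 @ bar1.0: F4/C5 P5 -> B3/B4 P8 similar
  R7 @ bar1.0: F4->B3 leap 6st
  R1 @ bar2.0: B3/B4 P8 -> A3/A4 P8 similar
  R1 @ bar3.0: A3/A4 P8 -> D4/D5 P8 similar
  R2 @ bar3.0: F3/A3 M3 -> G3/D4 P5 similar
  R2 @ bar3.0: F3/A4 M3 -> G3/D5 P5 similar
  R1 @ bar5.0: E4/B4 P5 -> F4/C5 P5 similar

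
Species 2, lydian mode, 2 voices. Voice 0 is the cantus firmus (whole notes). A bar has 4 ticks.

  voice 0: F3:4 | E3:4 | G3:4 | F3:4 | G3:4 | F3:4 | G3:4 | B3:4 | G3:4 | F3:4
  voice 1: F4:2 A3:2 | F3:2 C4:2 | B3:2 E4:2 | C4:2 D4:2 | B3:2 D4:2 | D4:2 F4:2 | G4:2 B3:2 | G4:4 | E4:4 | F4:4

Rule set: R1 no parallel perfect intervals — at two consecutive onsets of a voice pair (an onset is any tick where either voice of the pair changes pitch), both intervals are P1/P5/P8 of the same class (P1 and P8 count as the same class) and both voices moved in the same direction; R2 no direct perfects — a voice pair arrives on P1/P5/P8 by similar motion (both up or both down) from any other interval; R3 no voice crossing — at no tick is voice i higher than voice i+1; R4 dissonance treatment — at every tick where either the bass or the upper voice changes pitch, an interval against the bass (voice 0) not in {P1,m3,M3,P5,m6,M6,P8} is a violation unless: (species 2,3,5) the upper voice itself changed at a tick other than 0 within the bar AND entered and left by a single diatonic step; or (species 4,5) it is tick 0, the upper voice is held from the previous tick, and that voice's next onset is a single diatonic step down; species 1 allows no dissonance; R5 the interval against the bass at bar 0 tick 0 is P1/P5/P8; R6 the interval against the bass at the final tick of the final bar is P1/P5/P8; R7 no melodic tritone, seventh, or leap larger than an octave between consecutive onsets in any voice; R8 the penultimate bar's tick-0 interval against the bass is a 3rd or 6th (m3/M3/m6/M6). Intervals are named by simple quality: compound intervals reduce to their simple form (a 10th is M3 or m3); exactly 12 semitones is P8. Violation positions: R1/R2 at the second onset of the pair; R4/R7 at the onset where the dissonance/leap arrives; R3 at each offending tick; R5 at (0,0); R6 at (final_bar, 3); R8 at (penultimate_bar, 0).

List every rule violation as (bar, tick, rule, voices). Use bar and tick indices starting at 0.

(1, 0, R4, (0, 1))
(3, 0, R2, (0, 1))
(6, 0, R1, (0, 1))

bar 0: v0=F3 v1=F4 downbeat P8
bar 1: v0=E3 v1=F3 downbeat m2
bar 2: v0=G3 v1=B3 downbeat M3
bar 3: v0=F3 v1=C4 downbeat P5
bar 4: v0=G3 v1=B3 downbeat M3
bar 5: v0=F3 v1=D4 downbeat M6
bar 6: v0=G3 v1=G4 downbeat P8
bar 7: v0=B3 v1=G4 downbeat m6
bar 8: v0=G3 v1=E4 downbeat M6
bar 9: v0=F3 v1=F4 downbeat P8
  -> R4 @ bar 1 tick 0 v(0, 1): E3/F3 m2 untreated
  -> R2 @ bar 3 tick 0 v(0, 1): G3/E4 M6 -> F3/C4 P5 similar
  -> R1 @ bar 6 tick 0 v(0, 1): F3/F4 P8 -> G3/G4 P8 similar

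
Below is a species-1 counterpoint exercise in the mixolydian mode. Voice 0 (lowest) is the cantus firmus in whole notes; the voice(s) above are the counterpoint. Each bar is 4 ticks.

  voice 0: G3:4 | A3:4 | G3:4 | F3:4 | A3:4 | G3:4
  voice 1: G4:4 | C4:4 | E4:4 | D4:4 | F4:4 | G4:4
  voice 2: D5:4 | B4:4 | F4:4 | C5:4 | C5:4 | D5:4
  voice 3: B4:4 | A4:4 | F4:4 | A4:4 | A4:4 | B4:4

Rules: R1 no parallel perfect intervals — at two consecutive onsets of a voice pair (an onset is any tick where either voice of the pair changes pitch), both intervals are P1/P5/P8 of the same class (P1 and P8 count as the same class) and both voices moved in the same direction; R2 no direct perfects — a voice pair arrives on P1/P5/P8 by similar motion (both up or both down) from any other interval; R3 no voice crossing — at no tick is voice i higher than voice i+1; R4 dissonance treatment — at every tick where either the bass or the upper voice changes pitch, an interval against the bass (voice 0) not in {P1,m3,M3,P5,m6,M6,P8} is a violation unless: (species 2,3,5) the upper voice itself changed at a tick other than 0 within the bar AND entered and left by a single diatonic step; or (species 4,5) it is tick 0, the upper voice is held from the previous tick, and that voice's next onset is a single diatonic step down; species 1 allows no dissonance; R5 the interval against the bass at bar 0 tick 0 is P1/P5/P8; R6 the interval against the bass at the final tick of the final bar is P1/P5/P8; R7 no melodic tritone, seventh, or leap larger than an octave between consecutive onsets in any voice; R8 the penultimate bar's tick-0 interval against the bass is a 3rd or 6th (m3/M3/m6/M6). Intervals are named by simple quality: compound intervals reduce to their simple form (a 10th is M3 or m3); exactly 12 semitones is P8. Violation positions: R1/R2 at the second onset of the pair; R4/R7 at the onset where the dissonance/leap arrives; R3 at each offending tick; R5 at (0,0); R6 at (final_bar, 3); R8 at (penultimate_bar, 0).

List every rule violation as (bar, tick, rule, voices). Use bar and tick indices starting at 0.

bar 0: v0=G3 v1=G4 v2=D5 v3=B4 downbeat M3
bar 1: v0=A3 v1=C4 v2=B4 v3=A4 downbeat P8
bar 2: v0=G3 v1=E4 v2=F4 v3=F4 downbeat m7
bar 3: v0=F3 v1=D4 v2=C5 v3=A4 downbeat M3
bar 4: v0=A3 v1=F4 v2=C5 v3=A4 downbeat P8
bar 5: v0=G3 v1=G4 v2=D5 v3=B4 downbeat M3
  -> R3 @ bar 0 tick 0 v(2, 3): D5 above B4
  -> R5 @ bar 0 tick 0 v(0, 3): opens on M3
  -> R3 @ bar 0 tick 1 v(2, 3): D5 above B4
  -> R3 @ bar 0 tick 2 v(2, 3): D5 above B4
  -> R3 @ bar 0 tick 3 v(2, 3): D5 above B4
  -> R3 @ bar 1 tick 0 v(2, 3): B4 above A4
  -> R4 @ bar 1 tick 0 v(0, 2): A3/B4 M2 untreated
  -> R3 @ bar 1 tick 1 v(2, 3): B4 above A4
  -> R3 @ bar 1 tick 2 v(2, 3): B4 above A4
  -> R3 @ bar 1 tick 3 v(2, 3): B4 above A4
  -> R2 @ bar 2 tick 0 v(2, 3): B4/A4 M2 -> F4/F4 P1 similar
  -> R4 @ bar 2 tick 0 v(0, 2): G3/F4 m7 untreated
  -> R4 @ bar 2 tick 0 v(0, 3): G3/F4 m7 untreated
  -> R7 @ bar 2 tick 0 v(2,): B4->F4 leap 6st
  -> R3 @ bar 3 tick 0 v(2, 3): C5 above A4
  -> R3 @ bar 3 tick 1 v(2, 3): C5 above A4
  -> R3 @ bar 3 tick 2 v(2, 3): C5 above A4
  -> R3 @ bar 3 tick 3 v(2, 3): C5 above A4
  -> R3 @ bar 4 tick 0 v(2, 3): C5 above A4
  -> R8 @ bar 4 tick 0 v(0, 3): penult P8 not 3rd/6th
  -> R3 @ bar 4 tick 1 v(2, 3): C5 above A4
  -> R3 @ bar 4 tick 2 v(2, 3): C5 above A4
  -> R3 @ bar 4 tick 3 v(2, 3): C5 above A4
  -> R1 @ bar 5 tick 0 v(1, 2): F4/C5 P5 -> G4/D5 P5 similar
  -> R3 @ bar 5 tick 0 v(2, 3): D5 above B4
  -> R3 @ bar 5 tick 1 v(2, 3): D5 above B4
  -> R3 @ bar 5 tick 2 v(2, 3): D5 above B4
  -> R3 @ bar 5 tick 3 v(2, 3): D5 above B4
  -> R6 @ bar 5 tick 3 v(0, 3): closes on M3

(0, 0, R3, (2, 3))
(0, 0, R5, (0, 3))
(0, 1, R3, (2, 3))
(0, 2, R3, (2, 3))
(0, 3, R3, (2, 3))
(1, 0, R3, (2, 3))
(1, 0, R4, (0, 2))
(1, 1, R3, (2, 3))
(1, 2, R3, (2, 3))
(1, 3, R3, (2, 3))
(2, 0, R2, (2, 3))
(2, 0, R4, (0, 2))
(2, 0, R4, (0, 3))
(2, 0, R7, (2,))
(3, 0, R3, (2, 3))
(3, 1, R3, (2, 3))
(3, 2, R3, (2, 3))
(3, 3, R3, (2, 3))
(4, 0, R3, (2, 3))
(4, 0, R8, (0, 3))
(4, 1, R3, (2, 3))
(4, 2, R3, (2, 3))
(4, 3, R3, (2, 3))
(5, 0, R1, (1, 2))
(5, 0, R3, (2, 3))
(5, 1, R3, (2, 3))
(5, 2, R3, (2, 3))
(5, 3, R3, (2, 3))
(5, 3, R6, (0, 3))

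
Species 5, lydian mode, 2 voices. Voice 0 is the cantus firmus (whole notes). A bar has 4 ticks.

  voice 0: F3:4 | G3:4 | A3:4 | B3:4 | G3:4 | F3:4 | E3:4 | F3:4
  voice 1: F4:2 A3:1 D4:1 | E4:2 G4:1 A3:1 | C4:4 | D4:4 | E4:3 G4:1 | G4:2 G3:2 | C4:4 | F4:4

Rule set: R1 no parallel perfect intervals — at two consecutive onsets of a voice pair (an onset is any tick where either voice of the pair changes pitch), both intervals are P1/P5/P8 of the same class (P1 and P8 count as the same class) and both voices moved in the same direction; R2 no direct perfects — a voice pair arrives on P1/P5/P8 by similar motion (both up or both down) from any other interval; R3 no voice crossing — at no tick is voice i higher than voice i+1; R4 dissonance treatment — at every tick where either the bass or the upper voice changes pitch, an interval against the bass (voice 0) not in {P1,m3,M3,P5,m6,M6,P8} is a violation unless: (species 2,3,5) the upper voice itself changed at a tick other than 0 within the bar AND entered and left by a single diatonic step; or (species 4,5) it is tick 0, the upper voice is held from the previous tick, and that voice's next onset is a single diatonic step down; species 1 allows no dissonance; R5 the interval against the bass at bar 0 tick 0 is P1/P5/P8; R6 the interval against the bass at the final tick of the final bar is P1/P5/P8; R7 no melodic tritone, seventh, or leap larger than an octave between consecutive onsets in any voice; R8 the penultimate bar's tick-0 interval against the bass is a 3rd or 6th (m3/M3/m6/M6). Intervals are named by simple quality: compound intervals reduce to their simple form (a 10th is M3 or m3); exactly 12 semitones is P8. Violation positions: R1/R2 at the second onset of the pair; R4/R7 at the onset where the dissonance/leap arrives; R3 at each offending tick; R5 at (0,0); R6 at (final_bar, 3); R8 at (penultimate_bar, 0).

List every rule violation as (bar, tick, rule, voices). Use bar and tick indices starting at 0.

(1, 3, R4, (0, 1))
(1, 3, R7, (1,))
(5, 0, R4, (0, 1))
(5, 2, R4, (0, 1))
(7, 0, R2, (0, 1))

bar 0: v0=F3 v1=F4 downbeat P8
bar 1: v0=G3 v1=E4 downbeat M6
bar 2: v0=A3 v1=C4 downbeat m3
bar 3: v0=B3 v1=D4 downbeat m3
bar 4: v0=G3 v1=E4 downbeat M6
bar 5: v0=F3 v1=G4 downbeat M2
bar 6: v0=E3 v1=C4 downbeat m6
bar 7: v0=F3 v1=F4 downbeat P8
  -> R4 @ bar 1 tick 3 v(0, 1): G3/A3 M2 untreated
  -> R7 @ bar 1 tick 3 v(1,): G4->A3 leap 10st
  -> R4 @ bar 5 tick 0 v(0, 1): F3/G4 M2 untreated
  -> R4 @ bar 5 tick 2 v(0, 1): F3/G3 M2 untreated
  -> R2 @ bar 7 tick 0 v(0, 1): E3/C4 m6 -> F3/F4 P8 similar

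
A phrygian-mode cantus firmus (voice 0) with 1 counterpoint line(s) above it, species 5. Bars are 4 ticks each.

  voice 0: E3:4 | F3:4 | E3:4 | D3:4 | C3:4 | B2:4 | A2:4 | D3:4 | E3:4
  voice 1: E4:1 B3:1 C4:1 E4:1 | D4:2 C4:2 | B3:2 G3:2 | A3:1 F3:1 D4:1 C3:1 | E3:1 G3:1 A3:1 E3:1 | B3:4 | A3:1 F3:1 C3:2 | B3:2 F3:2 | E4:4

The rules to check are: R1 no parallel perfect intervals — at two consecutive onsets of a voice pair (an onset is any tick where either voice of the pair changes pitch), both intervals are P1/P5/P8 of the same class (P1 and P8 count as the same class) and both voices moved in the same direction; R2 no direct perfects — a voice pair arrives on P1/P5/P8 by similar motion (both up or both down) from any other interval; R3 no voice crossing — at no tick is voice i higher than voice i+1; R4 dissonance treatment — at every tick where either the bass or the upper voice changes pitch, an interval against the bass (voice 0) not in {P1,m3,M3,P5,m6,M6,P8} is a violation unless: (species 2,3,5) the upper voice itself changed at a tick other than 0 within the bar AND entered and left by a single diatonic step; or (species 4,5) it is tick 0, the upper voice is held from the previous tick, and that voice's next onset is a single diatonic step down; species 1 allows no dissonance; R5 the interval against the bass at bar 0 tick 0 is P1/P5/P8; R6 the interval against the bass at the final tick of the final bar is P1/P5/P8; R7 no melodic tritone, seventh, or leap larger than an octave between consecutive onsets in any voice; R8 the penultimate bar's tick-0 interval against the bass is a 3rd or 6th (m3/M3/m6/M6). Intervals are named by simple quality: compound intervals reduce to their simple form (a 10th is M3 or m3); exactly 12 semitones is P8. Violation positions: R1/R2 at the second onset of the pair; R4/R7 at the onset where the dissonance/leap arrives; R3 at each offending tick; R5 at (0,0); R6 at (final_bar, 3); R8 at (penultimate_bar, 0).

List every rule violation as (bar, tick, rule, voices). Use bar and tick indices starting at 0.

bar 0: v0=E3 v1=E4 downbeat P8
bar 1: v0=F3 v1=D4 downbeat M6
bar 2: v0=E3 v1=B3 downbeat P5
bar 3: v0=D3 v1=A3 downbeat P5
bar 4: v0=C3 v1=E3 downbeat M3
bar 5: v0=B2 v1=B3 downbeat P8
bar 6: v0=A2 v1=A3 downbeat P8
bar 7: v0=D3 v1=B3 downbeat M6
bar 8: v0=E3 v1=E4 downbeat P8
  -> R1 @ bar 2 tick 0 v(0, 1): F3/C4 P5 -> E3/B3 P5 similar
  -> R3 @ bar 3 tick 3 v(0, 1): D3 above C3
  -> R4 @ bar 3 tick 3 v(0, 1): D3/C3 M2 untreated
  -> R7 @ bar 3 tick 3 v(1,): D4->C3 leap 14st
  -> R1 @ bar 6 tick 0 v(0, 1): B2/B3 P8 -> A2/A3 P8 similar
  -> R7 @ bar 7 tick 0 v(1,): C3->B3 leap 11st
  -> R7 @ bar 7 tick 2 v(1,): B3->F3 leap 6st
  -> R2 @ bar 8 tick 0 v(0, 1): D3/F3 m3 -> E3/E4 P8 similar
  -> R7 @ bar 8 tick 0 v(1,): F3->E4 leap 11st

(2, 0, R1, (0, 1))
(3, 3, R3, (0, 1))
(3, 3, R4, (0, 1))
(3, 3, R7, (1,))
(6, 0, R1, (0, 1))
(7, 0, R7, (1,))
(7, 2, R7, (1,))
(8, 0, R2, (0, 1))
(8, 0, R7, (1,))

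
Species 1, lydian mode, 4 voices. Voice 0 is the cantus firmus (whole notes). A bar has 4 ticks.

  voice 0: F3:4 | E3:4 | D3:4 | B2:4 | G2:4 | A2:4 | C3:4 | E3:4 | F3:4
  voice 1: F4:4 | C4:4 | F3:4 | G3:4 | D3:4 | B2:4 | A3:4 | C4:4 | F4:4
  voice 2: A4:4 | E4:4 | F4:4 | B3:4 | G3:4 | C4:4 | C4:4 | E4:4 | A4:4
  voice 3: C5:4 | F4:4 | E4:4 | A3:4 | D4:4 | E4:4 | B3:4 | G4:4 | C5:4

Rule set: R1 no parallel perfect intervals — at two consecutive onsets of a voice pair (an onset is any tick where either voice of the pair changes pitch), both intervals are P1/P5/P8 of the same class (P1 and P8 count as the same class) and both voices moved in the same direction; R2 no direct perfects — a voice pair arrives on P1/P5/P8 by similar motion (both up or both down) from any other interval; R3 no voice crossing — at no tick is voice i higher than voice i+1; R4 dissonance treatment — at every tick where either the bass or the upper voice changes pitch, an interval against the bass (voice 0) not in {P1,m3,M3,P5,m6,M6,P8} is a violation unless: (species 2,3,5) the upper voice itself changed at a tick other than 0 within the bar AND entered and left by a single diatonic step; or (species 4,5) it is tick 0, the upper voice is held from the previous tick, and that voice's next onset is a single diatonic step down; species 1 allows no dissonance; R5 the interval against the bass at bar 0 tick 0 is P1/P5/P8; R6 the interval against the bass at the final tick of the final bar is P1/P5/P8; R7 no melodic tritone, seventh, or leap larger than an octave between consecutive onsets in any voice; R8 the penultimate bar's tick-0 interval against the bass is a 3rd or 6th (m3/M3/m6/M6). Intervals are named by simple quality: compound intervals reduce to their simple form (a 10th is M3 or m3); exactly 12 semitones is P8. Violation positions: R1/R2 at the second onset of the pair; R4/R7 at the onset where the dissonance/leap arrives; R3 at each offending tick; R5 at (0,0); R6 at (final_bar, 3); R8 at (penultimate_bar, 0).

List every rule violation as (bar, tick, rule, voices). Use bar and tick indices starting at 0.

(0, 0, R5, (0, 2))
(1, 0, R2, (0, 2))
(1, 0, R4, (0, 3))
(2, 0, R3, (2, 3))
(2, 0, R4, (0, 3))
(2, 1, R3, (2, 3))
(2, 2, R3, (2, 3))
(2, 3, R3, (2, 3))
(3, 0, R2, (0, 2))
(3, 0, R3, (2, 3))
(3, 0, R4, (0, 3))
(3, 0, R7, (2,))
(3, 1, R3, (2, 3))
(3, 2, R3, (2, 3))
(3, 3, R3, (2, 3))
(4, 0, R1, (0, 2))
(4, 0, R2, (0, 1))
(5, 0, R1, (0, 3))
(5, 0, R4, (0, 1))
(6, 0, R3, (2, 3))
(6, 0, R4, (0, 3))
(6, 0, R7, (1,))
(6, 1, R3, (2, 3))
(6, 2, R3, (2, 3))
(6, 3, R3, (2, 3))
(7, 0, R1, (0, 2))
(7, 0, R2, (1, 3))
(7, 0, R8, (0, 2))
(8, 0, R1, (1, 3))
(8, 0, R2, (0, 1))
(8, 0, R2, (0, 3))
(8, 3, R6, (0, 2))

bar 0: v0=F3 v1=F4 v2=A4 v3=C5 downbeat P5
bar 1: v0=E3 v1=C4 v2=E4 v3=F4 downbeat m2
bar 2: v0=D3 v1=F3 v2=F4 v3=E4 downbeat M2
bar 3: v0=B2 v1=G3 v2=B3 v3=A3 downbeat m7
bar 4: v0=G2 v1=D3 v2=G3 v3=D4 downbeat P5
bar 5: v0=A2 v1=B2 v2=C4 v3=E4 downbeat P5
bar 6: v0=C3 v1=A3 v2=C4 v3=B3 downbeat M7
bar 7: v0=E3 v1=C4 v2=E4 v3=G4 downbeat m3
bar 8: v0=F3 v1=F4 v2=A4 v3=C5 downbeat P5
  -> R5 @ bar 0 tick 0 v(0, 2): opens on M3
  -> R2 @ bar 1 tick 0 v(0, 2): F3/A4 M3 -> E3/E4 P8 similar
  -> R4 @ bar 1 tick 0 v(0, 3): E3/F4 m2 untreated
  -> R3 @ bar 2 tick 0 v(2, 3): F4 above E4
  -> R4 @ bar 2 tick 0 v(0, 3): D3/E4 M2 untreated
  -> R3 @ bar 2 tick 1 v(2, 3): F4 above E4
  -> R3 @ bar 2 tick 2 v(2, 3): F4 above E4
  -> R3 @ bar 2 tick 3 v(2, 3): F4 above E4
  -> R2 @ bar 3 tick 0 v(0, 2): D3/F4 m3 -> B2/B3 P8 similar
  -> R3 @ bar 3 tick 0 v(2, 3): B3 above A3
  -> R4 @ bar 3 tick 0 v(0, 3): B2/A3 m7 untreated
  -> R7 @ bar 3 tick 0 v(2,): F4->B3 leap 6st
  -> R3 @ bar 3 tick 1 v(2, 3): B3 above A3
  -> R3 @ bar 3 tick 2 v(2, 3): B3 above A3
  -> R3 @ bar 3 tick 3 v(2, 3): B3 above A3
  -> R1 @ bar 4 tick 0 v(0, 2): B2/B3 P8 -> G2/G3 P8 similar
  -> R2 @ bar 4 tick 0 v(0, 1): B2/G3 m6 -> G2/D3 P5 similar
  -> R1 @ bar 5 tick 0 v(0, 3): G2/D4 P5 -> A2/E4 P5 similar
  -> R4 @ bar 5 tick 0 v(0, 1): A2/B2 M2 untreated
  -> R3 @ bar 6 tick 0 v(2, 3): C4 above B3
  -> R4 @ bar 6 tick 0 v(0, 3): C3/B3 M7 untreated
  -> R7 @ bar 6 tick 0 v(1,): B2->A3 leap 10st
  -> R3 @ bar 6 tick 1 v(2, 3): C4 above B3
  -> R3 @ bar 6 tick 2 v(2, 3): C4 above B3
  -> R3 @ bar 6 tick 3 v(2, 3): C4 above B3
  -> R1 @ bar 7 tick 0 v(0, 2): C3/C4 P8 -> E3/E4 P8 similar
  -> R2 @ bar 7 tick 0 v(1, 3): A3/B3 M2 -> C4/G4 P5 similar
  -> R8 @ bar 7 tick 0 v(0, 2): penult P8 not 3rd/6th
  -> R1 @ bar 8 tick 0 v(1, 3): C4/G4 P5 -> F4/C5 P5 similar
  -> R2 @ bar 8 tick 0 v(0, 1): E3/C4 m6 -> F3/F4 P8 similar
  -> R2 @ bar 8 tick 0 v(0, 3): E3/G4 m3 -> F3/C5 P5 similar
  -> R6 @ bar 8 tick 3 v(0, 2): closes on M3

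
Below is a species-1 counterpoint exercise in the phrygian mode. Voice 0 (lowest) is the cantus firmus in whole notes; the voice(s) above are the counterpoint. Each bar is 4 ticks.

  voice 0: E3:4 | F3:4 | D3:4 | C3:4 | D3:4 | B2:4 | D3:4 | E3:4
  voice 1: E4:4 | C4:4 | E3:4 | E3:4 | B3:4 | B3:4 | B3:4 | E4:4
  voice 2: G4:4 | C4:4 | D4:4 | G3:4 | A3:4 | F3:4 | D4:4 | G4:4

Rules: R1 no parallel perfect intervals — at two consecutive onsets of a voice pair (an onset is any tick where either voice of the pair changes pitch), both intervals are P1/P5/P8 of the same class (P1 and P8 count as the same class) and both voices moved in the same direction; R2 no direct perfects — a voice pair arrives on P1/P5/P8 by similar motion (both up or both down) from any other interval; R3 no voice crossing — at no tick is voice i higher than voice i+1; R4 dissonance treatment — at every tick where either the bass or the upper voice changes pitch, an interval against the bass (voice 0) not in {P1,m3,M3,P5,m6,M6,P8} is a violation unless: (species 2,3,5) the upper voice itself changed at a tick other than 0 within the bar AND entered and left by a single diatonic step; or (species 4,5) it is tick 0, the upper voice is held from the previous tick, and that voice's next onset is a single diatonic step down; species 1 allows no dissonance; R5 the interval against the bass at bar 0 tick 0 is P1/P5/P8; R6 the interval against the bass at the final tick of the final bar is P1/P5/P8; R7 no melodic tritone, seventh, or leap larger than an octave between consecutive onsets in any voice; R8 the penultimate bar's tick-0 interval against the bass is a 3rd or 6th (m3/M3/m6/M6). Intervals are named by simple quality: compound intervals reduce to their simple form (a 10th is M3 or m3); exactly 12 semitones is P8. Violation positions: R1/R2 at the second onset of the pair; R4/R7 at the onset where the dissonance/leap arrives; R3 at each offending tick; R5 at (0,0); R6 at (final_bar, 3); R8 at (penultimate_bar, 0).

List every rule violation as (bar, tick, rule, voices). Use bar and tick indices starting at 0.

(0, 0, R5, (0, 2))
(1, 0, R2, (1, 2))
(2, 0, R4, (0, 1))
(3, 0, R2, (0, 2))
(4, 0, R1, (0, 2))
(4, 0, R3, (1, 2))
(4, 1, R3, (1, 2))
(4, 2, R3, (1, 2))
(4, 3, R3, (1, 2))
(5, 0, R3, (1, 2))
(5, 0, R4, (0, 2))
(5, 1, R3, (1, 2))
(5, 2, R3, (1, 2))
(5, 3, R3, (1, 2))
(6, 0, R2, (0, 2))
(6, 0, R8, (0, 2))
(7, 0, R2, (0, 1))
(7, 3, R6, (0, 2))

bar 0: v0=E3 v1=E4 v2=G4 downbeat m3
bar 1: v0=F3 v1=C4 v2=C4 downbeat P5
bar 2: v0=D3 v1=E3 v2=D4 downbeat P8
bar 3: v0=C3 v1=E3 v2=G3 downbeat P5
bar 4: v0=D3 v1=B3 v2=A3 downbeat P5
bar 5: v0=B2 v1=B3 v2=F3 downbeat TT
bar 6: v0=D3 v1=B3 v2=D4 downbeat P8
bar 7: v0=E3 v1=E4 v2=G4 downbeat m3
  -> R5 @ bar 0 tick 0 v(0, 2): opens on m3
  -> R2 @ bar 1 tick 0 v(1, 2): E4/G4 m3 -> C4/C4 P1 similar
  -> R4 @ bar 2 tick 0 v(0, 1): D3/E3 M2 untreated
  -> R2 @ bar 3 tick 0 v(0, 2): D3/D4 P8 -> C3/G3 P5 similar
  -> R1 @ bar 4 tick 0 v(0, 2): C3/G3 P5 -> D3/A3 P5 similar
  -> R3 @ bar 4 tick 0 v(1, 2): B3 above A3
  -> R3 @ bar 4 tick 1 v(1, 2): B3 above A3
  -> R3 @ bar 4 tick 2 v(1, 2): B3 above A3
  -> R3 @ bar 4 tick 3 v(1, 2): B3 above A3
  -> R3 @ bar 5 tick 0 v(1, 2): B3 above F3
  -> R4 @ bar 5 tick 0 v(0, 2): B2/F3 TT untreated
  -> R3 @ bar 5 tick 1 v(1, 2): B3 above F3
  -> R3 @ bar 5 tick 2 v(1, 2): B3 above F3
  -> R3 @ bar 5 tick 3 v(1, 2): B3 above F3
  -> R2 @ bar 6 tick 0 v(0, 2): B2/F3 TT -> D3/D4 P8 similar
  -> R8 @ bar 6 tick 0 v(0, 2): penult P8 not 3rd/6th
  -> R2 @ bar 7 tick 0 v(0, 1): D3/B3 M6 -> E3/E4 P8 similar
  -> R6 @ bar 7 tick 3 v(0, 2): closes on m3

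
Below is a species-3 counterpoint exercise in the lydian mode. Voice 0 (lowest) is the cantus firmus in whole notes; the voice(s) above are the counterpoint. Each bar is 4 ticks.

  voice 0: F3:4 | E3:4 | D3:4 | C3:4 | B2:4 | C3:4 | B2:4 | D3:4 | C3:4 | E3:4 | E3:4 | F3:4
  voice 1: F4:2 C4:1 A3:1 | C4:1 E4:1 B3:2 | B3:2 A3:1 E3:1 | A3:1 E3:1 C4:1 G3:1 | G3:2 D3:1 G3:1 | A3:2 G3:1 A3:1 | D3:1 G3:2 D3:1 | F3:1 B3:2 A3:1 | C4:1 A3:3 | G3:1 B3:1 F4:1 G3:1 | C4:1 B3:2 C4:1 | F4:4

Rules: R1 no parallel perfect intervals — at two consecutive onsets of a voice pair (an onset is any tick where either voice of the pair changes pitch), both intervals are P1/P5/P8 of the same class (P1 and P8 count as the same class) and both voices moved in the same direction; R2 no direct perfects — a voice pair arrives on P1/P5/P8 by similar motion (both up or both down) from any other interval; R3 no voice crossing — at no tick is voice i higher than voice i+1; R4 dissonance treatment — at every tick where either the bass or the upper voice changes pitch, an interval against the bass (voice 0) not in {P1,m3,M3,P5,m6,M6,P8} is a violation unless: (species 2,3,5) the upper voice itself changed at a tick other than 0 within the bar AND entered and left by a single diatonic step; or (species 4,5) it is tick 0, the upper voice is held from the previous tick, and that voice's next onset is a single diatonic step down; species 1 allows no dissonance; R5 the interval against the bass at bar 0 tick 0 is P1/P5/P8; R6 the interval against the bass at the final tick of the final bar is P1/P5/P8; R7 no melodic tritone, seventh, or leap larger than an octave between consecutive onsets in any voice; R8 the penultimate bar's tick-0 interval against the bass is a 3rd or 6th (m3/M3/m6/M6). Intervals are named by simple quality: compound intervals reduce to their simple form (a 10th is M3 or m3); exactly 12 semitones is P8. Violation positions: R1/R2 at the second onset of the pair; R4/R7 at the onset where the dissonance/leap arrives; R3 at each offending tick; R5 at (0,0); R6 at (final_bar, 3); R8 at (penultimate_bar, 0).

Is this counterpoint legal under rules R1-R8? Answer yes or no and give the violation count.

bar 0: v0=F3 v1=F4 (P8)
bar 1: v0=E3 v1=C4 (m6)
bar 2: v0=D3 v1=B3 (M6)
bar 3: v0=C3 v1=A3 (M6)
bar 4: v0=B2 v1=G3 (m6)
bar 5: v0=C3 v1=A3 (M6)
bar 6: v0=B2 v1=D3 (m3)
bar 7: v0=D3 v1=F3 (m3)
bar 8: v0=C3 v1=C4 (P8)
bar 9: v0=E3 v1=G3 (m3)
bar 10: v0=E3 v1=C4 (m6)
bar 11: v0=F3 v1=F4 (P8)
  R4 @ bar2.3: D3/E3 M2 untreated
  R7 @ bar7.1: F3->B3 leap 6st
  R4 @ bar9.2: E3/F4 m2 untreated
  R7 @ bar9.2: B3->F4 leap 6st
  R7 @ bar9.3: F4->G3 leap 10st
  R2 @ bar11.0: E3/C4 m6 -> F3/F4 P8 similar

No (6 violations)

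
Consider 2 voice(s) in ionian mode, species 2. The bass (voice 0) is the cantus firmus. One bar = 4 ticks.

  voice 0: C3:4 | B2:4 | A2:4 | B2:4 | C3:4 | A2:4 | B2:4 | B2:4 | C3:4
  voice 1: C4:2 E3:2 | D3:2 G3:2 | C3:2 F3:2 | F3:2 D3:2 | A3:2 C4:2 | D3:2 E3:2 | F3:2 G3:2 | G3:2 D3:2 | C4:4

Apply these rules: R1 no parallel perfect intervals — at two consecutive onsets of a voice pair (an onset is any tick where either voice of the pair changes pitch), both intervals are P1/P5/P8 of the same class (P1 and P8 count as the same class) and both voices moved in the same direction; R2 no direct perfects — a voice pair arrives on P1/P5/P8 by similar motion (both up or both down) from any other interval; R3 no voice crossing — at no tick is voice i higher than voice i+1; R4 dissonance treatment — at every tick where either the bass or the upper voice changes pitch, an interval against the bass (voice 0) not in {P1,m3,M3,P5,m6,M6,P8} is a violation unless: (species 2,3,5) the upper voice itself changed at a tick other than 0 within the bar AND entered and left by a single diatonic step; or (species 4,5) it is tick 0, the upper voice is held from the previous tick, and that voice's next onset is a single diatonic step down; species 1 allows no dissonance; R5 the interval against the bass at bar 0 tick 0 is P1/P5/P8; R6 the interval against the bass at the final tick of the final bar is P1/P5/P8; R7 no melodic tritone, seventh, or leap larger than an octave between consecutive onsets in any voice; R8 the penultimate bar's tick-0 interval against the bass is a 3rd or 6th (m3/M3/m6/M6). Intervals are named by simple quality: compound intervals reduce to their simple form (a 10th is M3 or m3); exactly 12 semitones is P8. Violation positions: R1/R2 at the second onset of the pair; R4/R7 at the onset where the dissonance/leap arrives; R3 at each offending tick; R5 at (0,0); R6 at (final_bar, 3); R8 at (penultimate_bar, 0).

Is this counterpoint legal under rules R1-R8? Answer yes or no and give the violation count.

No (6 violations)

bar 0: v0=C3 v1=C4 (P8)
bar 1: v0=B2 v1=D3 (m3)
bar 2: v0=A2 v1=C3 (m3)
bar 3: v0=B2 v1=F3 (TT)
bar 4: v0=C3 v1=A3 (M6)
bar 5: v0=A2 v1=D3 (P4)
bar 6: v0=B2 v1=F3 (TT)
bar 7: v0=B2 v1=G3 (m6)
bar 8: v0=C3 v1=C4 (P8)
  R4 @ bar3.0: B2/F3 TT untreated
  R4 @ bar5.0: A2/D3 P4 untreated
  R7 @ bar5.0: C4->D3 leap 10st
  R4 @ bar6.0: B2/F3 TT untreated
  R2 @ bar8.0: B2/D3 m3 -> C3/C4 P8 similar
  R7 @ bar8.0: D3->C4 leap 10st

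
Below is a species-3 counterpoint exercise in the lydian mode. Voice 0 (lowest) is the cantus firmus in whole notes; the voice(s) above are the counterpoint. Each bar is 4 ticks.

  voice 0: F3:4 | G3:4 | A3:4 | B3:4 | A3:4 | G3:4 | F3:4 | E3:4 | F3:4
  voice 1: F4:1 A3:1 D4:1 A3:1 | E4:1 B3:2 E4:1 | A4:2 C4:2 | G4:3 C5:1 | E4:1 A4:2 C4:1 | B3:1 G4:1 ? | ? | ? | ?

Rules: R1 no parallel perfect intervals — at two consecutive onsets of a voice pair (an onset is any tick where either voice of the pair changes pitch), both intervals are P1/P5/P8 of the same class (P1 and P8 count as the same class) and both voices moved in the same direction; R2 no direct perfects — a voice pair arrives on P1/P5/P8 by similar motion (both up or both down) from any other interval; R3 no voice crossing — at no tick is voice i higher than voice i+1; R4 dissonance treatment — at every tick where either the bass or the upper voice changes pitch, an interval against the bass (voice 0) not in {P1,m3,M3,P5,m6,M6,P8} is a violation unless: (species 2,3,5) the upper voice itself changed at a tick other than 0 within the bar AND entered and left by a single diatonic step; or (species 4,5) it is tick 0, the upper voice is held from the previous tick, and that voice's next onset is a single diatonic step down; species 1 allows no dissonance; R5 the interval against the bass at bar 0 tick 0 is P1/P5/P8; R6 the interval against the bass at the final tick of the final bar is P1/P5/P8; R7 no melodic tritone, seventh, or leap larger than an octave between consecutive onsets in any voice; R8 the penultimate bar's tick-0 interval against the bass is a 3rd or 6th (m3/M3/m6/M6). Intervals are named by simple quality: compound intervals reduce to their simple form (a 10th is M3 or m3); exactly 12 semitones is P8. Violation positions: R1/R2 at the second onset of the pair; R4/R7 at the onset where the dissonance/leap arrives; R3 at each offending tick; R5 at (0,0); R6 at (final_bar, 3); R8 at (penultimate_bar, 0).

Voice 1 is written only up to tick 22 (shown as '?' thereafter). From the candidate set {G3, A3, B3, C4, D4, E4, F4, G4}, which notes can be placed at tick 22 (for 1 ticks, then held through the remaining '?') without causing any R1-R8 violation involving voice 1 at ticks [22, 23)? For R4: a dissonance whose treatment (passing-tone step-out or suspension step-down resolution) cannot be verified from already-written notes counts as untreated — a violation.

{B3, D4, E4, G3, G4}

G3: legal
A3: violates R4,R7
B3: legal
C4: violates R4
D4: legal
E4: legal
F4: violates R4
G4: legal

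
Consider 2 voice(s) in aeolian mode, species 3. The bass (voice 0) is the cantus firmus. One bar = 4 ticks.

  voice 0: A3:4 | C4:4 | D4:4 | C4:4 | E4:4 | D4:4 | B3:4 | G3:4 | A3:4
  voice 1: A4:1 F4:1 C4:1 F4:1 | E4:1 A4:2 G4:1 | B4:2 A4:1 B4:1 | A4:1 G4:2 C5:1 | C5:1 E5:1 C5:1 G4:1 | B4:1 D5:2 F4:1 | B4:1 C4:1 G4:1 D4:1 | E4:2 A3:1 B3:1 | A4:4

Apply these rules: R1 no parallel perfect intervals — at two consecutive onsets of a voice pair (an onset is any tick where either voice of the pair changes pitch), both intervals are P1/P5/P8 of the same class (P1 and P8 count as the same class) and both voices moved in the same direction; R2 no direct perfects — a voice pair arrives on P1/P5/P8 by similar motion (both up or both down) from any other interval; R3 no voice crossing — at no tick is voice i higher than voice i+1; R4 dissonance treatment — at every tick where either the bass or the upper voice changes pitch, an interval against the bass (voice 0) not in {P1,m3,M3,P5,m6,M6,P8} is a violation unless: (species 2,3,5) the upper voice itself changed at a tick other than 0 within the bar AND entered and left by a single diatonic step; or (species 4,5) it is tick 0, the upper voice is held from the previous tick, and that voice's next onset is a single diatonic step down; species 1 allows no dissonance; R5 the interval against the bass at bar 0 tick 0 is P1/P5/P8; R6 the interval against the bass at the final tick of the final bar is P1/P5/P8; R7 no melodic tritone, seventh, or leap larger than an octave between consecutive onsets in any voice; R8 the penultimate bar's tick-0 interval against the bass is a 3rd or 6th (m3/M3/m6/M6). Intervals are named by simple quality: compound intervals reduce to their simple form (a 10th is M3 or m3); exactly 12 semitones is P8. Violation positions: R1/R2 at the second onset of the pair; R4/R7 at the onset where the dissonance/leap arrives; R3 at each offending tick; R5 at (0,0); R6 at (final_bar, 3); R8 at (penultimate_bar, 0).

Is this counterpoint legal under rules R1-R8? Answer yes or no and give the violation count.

bar 0: v0=A3 v1=A4 (P8)
bar 1: v0=C4 v1=E4 (M3)
bar 2: v0=D4 v1=B4 (M6)
bar 3: v0=C4 v1=A4 (M6)
bar 4: v0=E4 v1=C5 (m6)
bar 5: v0=D4 v1=B4 (M6)
bar 6: v0=B3 v1=B4 (P8)
bar 7: v0=G3 v1=E4 (M6)
bar 8: v0=A3 v1=A4 (P8)
  R7 @ bar6.0: F4->B4 leap 6st
  R4 @ bar6.1: B3/C4 m2 untreated
  R7 @ bar6.1: B4->C4 leap 11st
  R4 @ bar7.2: G3/A3 M2 untreated
  R2 @ bar8.0: G3/B3 M3 -> A3/A4 P8 similar
  R7 @ bar8.0: B3->A4 leap 10st

No (6 violations)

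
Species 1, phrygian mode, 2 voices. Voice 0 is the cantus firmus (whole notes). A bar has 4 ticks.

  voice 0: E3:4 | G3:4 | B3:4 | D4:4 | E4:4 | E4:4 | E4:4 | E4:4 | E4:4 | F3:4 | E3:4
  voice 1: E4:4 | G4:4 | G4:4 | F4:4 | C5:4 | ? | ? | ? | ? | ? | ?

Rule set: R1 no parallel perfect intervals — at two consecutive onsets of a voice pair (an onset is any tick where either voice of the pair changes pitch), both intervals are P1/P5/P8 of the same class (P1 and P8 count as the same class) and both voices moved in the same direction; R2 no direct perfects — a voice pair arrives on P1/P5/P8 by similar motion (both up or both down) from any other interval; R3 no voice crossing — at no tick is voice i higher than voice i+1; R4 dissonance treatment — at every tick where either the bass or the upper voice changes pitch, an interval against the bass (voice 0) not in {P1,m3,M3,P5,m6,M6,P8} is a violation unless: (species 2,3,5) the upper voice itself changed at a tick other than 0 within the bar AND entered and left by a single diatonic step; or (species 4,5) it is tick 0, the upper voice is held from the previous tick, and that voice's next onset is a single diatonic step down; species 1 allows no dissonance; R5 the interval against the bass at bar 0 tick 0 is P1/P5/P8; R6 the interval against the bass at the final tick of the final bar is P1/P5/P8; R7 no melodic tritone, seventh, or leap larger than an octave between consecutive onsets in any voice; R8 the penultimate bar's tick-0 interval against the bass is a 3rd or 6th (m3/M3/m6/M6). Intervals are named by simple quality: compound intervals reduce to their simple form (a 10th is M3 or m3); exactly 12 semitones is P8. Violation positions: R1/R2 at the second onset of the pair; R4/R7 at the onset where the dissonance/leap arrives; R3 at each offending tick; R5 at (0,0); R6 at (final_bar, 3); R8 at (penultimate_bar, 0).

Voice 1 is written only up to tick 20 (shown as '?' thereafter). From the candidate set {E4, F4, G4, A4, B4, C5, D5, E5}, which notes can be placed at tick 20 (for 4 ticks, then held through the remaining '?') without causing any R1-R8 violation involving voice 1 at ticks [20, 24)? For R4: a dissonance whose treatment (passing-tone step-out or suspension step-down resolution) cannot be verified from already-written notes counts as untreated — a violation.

{B4, C5, E4, E5, G4}

E4: legal
F4: violates R4
G4: legal
A4: violates R4
B4: legal
C5: legal
D5: violates R4
E5: legal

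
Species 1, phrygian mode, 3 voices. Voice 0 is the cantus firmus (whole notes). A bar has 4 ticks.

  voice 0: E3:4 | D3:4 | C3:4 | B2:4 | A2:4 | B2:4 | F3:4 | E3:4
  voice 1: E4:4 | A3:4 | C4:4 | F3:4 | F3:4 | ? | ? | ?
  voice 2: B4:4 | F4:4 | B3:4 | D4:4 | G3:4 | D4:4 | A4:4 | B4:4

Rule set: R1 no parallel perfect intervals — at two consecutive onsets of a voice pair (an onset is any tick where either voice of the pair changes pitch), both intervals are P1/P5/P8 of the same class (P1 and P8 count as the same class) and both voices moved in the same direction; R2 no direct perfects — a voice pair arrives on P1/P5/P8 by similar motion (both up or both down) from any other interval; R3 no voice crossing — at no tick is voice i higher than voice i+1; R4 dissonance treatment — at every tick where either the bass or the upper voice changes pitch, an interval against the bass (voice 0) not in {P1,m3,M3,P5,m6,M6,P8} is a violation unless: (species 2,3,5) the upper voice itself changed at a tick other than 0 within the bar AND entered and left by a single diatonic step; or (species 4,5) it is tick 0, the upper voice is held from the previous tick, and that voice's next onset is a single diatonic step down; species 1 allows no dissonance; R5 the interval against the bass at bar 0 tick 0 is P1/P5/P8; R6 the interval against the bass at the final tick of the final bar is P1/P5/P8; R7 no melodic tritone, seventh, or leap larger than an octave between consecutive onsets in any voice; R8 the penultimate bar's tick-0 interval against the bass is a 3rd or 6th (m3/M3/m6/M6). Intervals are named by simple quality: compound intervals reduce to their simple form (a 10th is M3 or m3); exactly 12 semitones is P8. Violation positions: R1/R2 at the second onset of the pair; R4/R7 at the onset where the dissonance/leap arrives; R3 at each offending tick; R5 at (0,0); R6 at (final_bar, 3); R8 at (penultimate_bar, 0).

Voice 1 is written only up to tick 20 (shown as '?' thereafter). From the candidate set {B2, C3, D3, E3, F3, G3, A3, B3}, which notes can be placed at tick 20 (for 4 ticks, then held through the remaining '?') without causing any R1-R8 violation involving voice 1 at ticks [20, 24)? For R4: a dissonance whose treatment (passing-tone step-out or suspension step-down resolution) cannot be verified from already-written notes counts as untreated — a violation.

B2: violates R7
C3: violates R4
D3: legal
E3: violates R4
F3: violates R4
G3: violates R2
A3: violates R4
B3: violates R2,R7

{D3}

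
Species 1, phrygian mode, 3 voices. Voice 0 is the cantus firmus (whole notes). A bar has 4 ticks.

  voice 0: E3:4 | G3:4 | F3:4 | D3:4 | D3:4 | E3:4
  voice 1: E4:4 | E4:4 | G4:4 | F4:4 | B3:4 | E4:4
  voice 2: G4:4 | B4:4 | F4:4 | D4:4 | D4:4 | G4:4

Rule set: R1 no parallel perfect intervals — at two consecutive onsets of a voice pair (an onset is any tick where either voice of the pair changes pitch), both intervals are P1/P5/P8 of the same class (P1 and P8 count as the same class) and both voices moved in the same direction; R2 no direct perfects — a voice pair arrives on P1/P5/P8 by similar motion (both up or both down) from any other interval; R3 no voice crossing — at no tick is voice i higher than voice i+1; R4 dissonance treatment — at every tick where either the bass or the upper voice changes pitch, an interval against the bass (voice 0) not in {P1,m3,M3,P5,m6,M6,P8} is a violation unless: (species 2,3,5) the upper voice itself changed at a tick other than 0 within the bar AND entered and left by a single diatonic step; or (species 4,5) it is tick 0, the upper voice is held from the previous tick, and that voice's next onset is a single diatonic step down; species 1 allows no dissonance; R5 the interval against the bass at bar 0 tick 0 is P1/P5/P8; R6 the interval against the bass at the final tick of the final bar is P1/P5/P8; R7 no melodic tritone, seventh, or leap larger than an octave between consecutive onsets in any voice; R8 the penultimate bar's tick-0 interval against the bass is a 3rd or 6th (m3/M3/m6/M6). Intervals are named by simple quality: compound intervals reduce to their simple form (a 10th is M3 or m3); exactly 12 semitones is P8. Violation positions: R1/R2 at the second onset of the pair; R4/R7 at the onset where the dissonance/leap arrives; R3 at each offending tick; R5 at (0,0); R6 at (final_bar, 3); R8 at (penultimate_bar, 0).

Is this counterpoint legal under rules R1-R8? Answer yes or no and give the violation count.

No (17 violations)

bar 0: v0=E3 v1=E4 v2=G4 (m3)
bar 1: v0=G3 v1=E4 v2=B4 (M3)
bar 2: v0=F3 v1=G4 v2=F4 (P8)
bar 3: v0=D3 v1=F4 v2=D4 (P8)
bar 4: v0=D3 v1=B3 v2=D4 (P8)
bar 5: v0=E3 v1=E4 v2=G4 (m3)
  R5 @ bar0.0: opens on m3
  R2 @ bar2.0: G3/B4 M3 -> F3/F4 P8 similar
  R3 @ bar2.0: G4 above F4
  R4 @ bar2.0: F3/G4 M2 untreated
  R7 @ bar2.0: B4->F4 leap 6st
  R3 @ bar2.1: G4 above F4
  R3 @ bar2.2: G4 above F4
  R3 @ bar2.3: G4 above F4
  R1 @ bar3.0: F3/F4 P8 -> D3/D4 P8 similar
  R3 @ bar3.0: F4 above D4
  R3 @ bar3.1: F4 above D4
  R3 @ bar3.2: F4 above D4
  R3 @ bar3.3: F4 above D4
  R7 @ bar4.0: F4->B3 leap 6st
  R8 @ bar4.0: penult P8 not 3rd/6th
  R2 @ bar5.0: D3/B3 M6 -> E3/E4 P8 similar
  R6 @ bar5.3: closes on m3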